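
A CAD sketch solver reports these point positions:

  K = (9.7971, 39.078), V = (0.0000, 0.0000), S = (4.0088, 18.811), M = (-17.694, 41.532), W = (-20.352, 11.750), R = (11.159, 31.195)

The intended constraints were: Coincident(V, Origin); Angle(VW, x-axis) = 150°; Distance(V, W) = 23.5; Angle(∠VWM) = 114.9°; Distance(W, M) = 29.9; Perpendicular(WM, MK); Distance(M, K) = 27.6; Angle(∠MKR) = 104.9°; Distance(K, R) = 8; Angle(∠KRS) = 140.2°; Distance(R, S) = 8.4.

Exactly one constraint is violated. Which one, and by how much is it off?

Distance(R, S) = 8.4 — off by 5.90.

V = (0.00, 0.00) ✓; VW at 150.0° ✓; |VW| = 23.50 ✓; ∠VWM = 114.9° ✓; |WM| = 29.90 ✓; ∠(WM, MK) = 90.00° ✓; |MK| = 27.60 ✓; ∠MKR = 104.9° ✓; |KR| = 8.000 ✓; ∠KRS = 140.2° ✓; |RS| = 14.30 ✗.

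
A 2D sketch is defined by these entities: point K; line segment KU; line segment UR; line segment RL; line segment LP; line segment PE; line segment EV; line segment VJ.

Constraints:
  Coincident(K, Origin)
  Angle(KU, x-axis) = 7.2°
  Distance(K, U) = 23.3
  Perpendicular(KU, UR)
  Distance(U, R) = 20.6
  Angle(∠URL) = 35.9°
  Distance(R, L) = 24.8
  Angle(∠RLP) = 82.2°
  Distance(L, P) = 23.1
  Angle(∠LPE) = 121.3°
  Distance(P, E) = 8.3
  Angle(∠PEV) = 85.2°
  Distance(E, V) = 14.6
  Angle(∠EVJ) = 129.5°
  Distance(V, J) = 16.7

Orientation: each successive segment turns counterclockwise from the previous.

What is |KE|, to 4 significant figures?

36.80

∠RLP = 82.2° gives LP at -20.90° from the x-axis; with |LP| = 23.1, P = (30.20, -6.636). ∠LPE = 121.3° gives PE at 37.80° from the x-axis; with |PE| = 8.3, E = (36.76, -1.549). Then |KE| = |E − K| = 36.80.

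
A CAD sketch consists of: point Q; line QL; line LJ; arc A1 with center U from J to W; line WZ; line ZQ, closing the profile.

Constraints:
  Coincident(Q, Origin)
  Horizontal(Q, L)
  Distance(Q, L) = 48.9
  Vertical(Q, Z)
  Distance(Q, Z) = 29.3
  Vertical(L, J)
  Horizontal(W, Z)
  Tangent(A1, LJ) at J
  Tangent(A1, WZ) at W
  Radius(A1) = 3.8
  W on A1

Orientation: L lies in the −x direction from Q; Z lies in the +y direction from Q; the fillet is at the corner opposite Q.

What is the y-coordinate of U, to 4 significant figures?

25.50

Q is at the origin; QL is horizontal with |QL| = 48.9 and L on the −x side, so L = (-48.90, 0.000). QZ is vertical with |QZ| = 29.3 and Z on the +y side, so Z = (0.000, 29.30). The virtual corner opposite Q is at (-48.90, 29.30). Since A1 is tangent to LJ there, UJ ⟂ LJ and tangency of A1 to WZ means the radius UW is perpendicular to WZ, with radius 3.8, so the center U sits 3.8 in from both sides at U = (-45.10, 25.50). So U.y = 25.50.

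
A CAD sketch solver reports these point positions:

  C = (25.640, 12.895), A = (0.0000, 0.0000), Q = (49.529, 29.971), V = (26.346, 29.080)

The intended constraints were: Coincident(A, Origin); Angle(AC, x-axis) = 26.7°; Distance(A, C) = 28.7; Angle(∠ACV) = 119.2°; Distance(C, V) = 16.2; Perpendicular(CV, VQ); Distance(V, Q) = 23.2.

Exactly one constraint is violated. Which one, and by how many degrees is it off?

Perpendicular(CV, VQ) — off by 4.70°.

A = (0.00, 0.00) ✓; AC at 26.70° ✓; |AC| = 28.70 ✓; ∠ACV = 119.2° ✓; |CV| = 16.20 ✓; ∠(CV, VQ) = 85.30° ✗; |VQ| = 23.20 ✓.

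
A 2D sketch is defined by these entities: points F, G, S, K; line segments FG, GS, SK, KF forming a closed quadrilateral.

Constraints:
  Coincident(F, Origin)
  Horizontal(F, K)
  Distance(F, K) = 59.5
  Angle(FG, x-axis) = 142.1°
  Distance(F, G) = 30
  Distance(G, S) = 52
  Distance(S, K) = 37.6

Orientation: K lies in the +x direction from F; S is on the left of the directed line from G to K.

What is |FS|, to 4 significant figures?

35.18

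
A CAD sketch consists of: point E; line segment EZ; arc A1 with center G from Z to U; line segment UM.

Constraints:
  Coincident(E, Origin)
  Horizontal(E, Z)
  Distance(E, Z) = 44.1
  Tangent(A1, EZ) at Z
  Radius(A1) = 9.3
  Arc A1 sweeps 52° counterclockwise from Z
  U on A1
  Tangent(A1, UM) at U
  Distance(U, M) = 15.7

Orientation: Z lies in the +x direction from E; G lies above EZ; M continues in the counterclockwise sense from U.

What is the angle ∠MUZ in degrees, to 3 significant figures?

154°

On A1, Z sits at bearing -90° from G; a 52° counterclockwise sweep puts U at bearing -38°, so U = G + 9.3·(cos -38°, sin -38°) = (51.4, 3.57). The tangent condition forces GU to be normal to UM, so UM runs along (−sin -38°, cos -38°); with |UM| = 15.7, M = (61.1, 15.9). Then cos ∠MUZ = UM·UZ / (|UM||UZ|), giving 154°.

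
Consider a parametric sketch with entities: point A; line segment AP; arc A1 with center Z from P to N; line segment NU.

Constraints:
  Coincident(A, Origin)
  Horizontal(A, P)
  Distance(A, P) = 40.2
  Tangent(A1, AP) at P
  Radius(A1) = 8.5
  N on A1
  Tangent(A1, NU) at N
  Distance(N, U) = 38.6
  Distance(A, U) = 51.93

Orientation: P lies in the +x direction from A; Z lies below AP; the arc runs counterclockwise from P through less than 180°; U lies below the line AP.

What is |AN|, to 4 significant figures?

32.60

Checks: |ZN| = 8.500 ✓; ∠(ZN, NU) = 90.00° ✓; |NU| = 38.60 ✓; |AU| = 51.93 ✓.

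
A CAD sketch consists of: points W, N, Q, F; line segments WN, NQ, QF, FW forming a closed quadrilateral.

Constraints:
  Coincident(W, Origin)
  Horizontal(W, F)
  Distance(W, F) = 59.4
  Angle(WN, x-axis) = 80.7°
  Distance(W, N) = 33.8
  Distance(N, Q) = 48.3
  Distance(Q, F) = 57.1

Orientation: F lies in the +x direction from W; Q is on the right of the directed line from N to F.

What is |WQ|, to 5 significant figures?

15.533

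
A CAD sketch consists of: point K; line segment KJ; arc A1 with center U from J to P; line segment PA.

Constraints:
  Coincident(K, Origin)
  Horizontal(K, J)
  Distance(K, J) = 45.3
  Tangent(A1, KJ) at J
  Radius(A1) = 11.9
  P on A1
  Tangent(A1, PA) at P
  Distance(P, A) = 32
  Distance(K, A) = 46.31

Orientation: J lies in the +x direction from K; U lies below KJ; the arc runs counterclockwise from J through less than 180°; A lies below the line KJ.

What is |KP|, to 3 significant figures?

34.9

K is at the origin; KJ is horizontal with |KJ| = 45.3 and J on the +x side, so J = (45.3, 0.00). Since A1 is tangent to KJ there, UJ ⟂ KJ, so U = J + (0, -11.9) = (45.3, -11.9). Since UP ⟂ PA (tangency), |UA| = √(11.9² + 32.0²) = 34.1 regardless of where P sits on A1. So A lies on both circle(K, 46.31) and circle(U, 34.1); the below-KJ intersection is A = (24.7, -39.2). P is the foot of the tangent from A: P = (33.9, -8.49).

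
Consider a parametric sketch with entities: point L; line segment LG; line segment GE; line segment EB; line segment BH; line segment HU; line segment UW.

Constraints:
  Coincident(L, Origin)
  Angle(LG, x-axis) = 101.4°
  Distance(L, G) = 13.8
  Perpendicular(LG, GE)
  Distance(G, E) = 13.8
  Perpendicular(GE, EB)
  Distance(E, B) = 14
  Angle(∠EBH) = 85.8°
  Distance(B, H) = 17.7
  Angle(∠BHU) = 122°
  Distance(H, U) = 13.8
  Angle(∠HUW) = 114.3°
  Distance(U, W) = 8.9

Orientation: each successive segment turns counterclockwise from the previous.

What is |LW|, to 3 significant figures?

20.9

L is at the origin; LG runs at 101.4° with length 13.8, so G = (-2.73, 13.5). LG is perpendicular to GE, so GE runs at -169°; with |GE| = 13.8, E = (-16.3, 10.8). The perpendicularity gives EB at right angles to GE, so EB runs at -78.6°; with |EB| = 14.0, B = (-13.5, -2.92). ∠EBH = 85.8° gives BH at 15.6° from the x-axis; with |BH| = 17.7, H = (3.56, 1.84). ∠BHU = 122.0° gives HU at 73.6° from the x-axis; with |HU| = 13.8, U = (7.46, 15.1). ∠HUW = 114.3° gives UW at 139° from the x-axis; with |UW| = 8.9, W = (0.709, 20.9). Then |LW| = |W − L| = 20.9.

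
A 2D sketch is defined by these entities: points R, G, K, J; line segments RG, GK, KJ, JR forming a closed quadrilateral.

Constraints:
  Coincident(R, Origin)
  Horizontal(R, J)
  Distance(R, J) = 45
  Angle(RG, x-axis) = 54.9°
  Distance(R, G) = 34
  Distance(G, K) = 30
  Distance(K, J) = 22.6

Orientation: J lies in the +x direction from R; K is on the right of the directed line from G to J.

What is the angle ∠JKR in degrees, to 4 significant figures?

169.6°

R is at the origin; R and J share the same y with |RJ| = 45.0 and J in +x, so J = (45.0, 0). RG runs at 54.9° with |RG| = 34.0, so G = (19.55, 27.82). K is determined by |GK| = 30.0 and |KJ| = 22.6 together: it lies at the intersection of circle(G, 30.0) and circle(J, 22.6). With |GJ| = 37.70, the foot of the radical line on GJ is 24.01 from G and the perpendicular offset is √(30.0² − 24.01²) = 17.98. Taking the right-of-GJ solution: K = (22.49, -2.038).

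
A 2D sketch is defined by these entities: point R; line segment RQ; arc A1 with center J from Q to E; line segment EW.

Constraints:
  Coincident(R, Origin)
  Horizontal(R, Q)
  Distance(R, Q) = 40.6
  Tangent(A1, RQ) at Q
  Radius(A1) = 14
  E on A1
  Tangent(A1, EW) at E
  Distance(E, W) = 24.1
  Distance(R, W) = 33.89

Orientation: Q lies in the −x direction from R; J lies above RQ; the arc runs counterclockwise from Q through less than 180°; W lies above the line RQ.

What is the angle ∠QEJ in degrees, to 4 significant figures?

58.42°

Checks: |JE| = 14.00 ✓; ∠(JE, EW) = 90.00° ✓; |EW| = 24.10 ✓; |RW| = 33.89 ✓.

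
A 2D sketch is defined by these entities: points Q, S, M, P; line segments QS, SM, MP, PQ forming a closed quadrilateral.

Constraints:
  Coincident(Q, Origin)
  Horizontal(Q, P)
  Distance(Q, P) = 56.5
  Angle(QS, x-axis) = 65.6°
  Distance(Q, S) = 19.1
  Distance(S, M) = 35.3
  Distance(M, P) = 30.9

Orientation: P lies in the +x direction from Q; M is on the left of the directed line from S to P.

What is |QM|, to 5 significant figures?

49.866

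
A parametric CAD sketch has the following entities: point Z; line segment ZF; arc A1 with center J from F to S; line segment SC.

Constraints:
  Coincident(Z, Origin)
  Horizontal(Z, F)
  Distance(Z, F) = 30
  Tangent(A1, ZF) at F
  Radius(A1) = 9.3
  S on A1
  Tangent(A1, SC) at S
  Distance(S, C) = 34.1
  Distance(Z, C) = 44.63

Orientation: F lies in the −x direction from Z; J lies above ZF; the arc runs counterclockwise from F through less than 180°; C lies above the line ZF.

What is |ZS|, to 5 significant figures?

22.269

Checks: Z = (0.00, 0.00) ✓; |JS| = 9.300 ✓; ∠(JS, SC) = 90.00° ✓; |SC| = 34.10 ✓; |ZC| = 44.63 ✓.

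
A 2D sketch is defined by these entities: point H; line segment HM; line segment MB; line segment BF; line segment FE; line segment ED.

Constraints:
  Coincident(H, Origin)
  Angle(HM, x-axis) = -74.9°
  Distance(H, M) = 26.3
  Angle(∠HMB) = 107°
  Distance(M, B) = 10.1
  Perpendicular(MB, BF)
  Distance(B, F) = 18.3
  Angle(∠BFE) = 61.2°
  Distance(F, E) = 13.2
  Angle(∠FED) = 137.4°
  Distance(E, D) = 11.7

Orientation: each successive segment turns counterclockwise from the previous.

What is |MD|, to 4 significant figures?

5.268

H is at the origin; HM runs at -74.9° with length 26.3, so M = (6.851, -25.39). ∠HMB = 107.0° gives MB at -1.900° from the x-axis; with |MB| = 10.1, B = (16.95, -25.73). MB is perpendicular to BF, so BF runs at 88.10°; with |BF| = 18.3, F = (17.55, -7.437). ∠BFE = 61.2° gives FE at -153.1° from the x-axis; with |FE| = 13.2, E = (5.781, -13.41). ∠FED = 137.4° gives ED at -110.5° from the x-axis; with |ED| = 11.7, D = (1.683, -24.37). Then |MD| = |D − M| = 5.268.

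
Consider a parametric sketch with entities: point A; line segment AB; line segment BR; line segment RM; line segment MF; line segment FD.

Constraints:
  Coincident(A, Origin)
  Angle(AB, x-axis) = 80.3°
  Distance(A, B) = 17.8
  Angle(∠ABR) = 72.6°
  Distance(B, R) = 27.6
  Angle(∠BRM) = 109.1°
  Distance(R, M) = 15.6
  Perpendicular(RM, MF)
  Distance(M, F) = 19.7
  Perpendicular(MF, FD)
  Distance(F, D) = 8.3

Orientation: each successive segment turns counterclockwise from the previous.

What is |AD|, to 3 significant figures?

7.06

RM is perpendicular to MF, so MF runs at -11.4°; with |MF| = 19.7, F = (-8.12, -5.34). MF is perpendicular to FD, so FD runs at 78.6°; with |FD| = 8.3, D = (-6.48, 2.80). Then |AD| = |D − A| = 7.06.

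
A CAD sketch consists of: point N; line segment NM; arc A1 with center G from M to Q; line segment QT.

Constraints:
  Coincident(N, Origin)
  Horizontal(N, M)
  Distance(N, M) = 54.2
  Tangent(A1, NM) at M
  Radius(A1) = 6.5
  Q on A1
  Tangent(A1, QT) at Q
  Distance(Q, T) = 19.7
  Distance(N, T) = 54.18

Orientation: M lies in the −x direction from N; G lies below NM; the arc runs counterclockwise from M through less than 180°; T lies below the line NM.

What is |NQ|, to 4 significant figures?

60.29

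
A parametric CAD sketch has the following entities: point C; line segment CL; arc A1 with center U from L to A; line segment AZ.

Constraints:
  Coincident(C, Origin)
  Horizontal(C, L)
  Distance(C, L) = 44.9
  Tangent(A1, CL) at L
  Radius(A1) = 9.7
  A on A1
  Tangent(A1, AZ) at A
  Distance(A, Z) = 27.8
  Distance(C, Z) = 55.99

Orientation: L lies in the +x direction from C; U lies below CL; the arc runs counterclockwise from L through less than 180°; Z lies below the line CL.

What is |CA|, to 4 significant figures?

37.17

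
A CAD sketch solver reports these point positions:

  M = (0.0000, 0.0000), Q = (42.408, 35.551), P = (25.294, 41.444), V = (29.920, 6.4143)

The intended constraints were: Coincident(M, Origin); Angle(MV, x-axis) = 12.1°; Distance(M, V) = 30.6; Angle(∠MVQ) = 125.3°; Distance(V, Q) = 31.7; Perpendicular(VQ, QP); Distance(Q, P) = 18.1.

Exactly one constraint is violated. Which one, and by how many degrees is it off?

Perpendicular(VQ, QP) — off by 4.20°.

M = (0.00, 0.00) ✓; MV at 12.10° ✓; |MV| = 30.60 ✓; ∠MVQ = 125.3° ✓; |VQ| = 31.70 ✓; ∠(VQ, QP) = 94.20° ✗; |QP| = 18.10 ✓.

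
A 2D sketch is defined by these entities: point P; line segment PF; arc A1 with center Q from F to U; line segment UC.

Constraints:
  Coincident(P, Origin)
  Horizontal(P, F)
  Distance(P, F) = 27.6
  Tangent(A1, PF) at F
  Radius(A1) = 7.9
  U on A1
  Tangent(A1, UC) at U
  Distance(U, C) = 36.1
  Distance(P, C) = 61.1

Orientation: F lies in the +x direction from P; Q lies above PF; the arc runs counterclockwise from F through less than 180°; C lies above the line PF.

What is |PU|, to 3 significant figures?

35.5

P is at the origin; P and F share the same y with |PF| = 27.6 and F on the +x side, so F = (27.6, 0.00). A1 meets PF tangentially, so QF is at right angles to PF, so Q = F + (0, 7.9) = (27.6, 7.90). Since QU ⟂ UC (tangency), |QC| = √(7.9² + 36.1²) = 37.0 regardless of where U sits on A1. So C lies on both circle(P, 61.1) and circle(Q, 37.0); the above-PF intersection is C = (46.5, 39.7). U is the foot of the tangent from C: U = (35.1, 5.41).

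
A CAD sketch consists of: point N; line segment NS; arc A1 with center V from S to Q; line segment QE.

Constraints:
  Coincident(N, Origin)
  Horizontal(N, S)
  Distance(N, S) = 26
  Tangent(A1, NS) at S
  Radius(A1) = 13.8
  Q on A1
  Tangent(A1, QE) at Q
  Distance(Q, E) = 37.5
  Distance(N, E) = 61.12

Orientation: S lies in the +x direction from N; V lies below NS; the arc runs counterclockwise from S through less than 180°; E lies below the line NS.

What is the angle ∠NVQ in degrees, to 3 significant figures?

53.0°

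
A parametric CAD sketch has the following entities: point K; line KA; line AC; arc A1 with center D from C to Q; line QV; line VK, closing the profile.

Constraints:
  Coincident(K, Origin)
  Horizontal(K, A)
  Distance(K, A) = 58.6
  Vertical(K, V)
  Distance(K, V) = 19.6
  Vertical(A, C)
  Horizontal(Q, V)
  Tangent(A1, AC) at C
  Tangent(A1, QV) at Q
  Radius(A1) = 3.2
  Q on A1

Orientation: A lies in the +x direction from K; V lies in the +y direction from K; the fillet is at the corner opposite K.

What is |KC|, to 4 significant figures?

60.85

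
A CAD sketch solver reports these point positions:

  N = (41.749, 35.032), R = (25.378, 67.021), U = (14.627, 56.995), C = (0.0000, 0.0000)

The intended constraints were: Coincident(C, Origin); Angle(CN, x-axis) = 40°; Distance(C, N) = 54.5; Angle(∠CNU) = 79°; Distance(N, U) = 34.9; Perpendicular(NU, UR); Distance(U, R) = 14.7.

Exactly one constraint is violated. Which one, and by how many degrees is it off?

Perpendicular(NU, UR) — off by 8.00°.

C = (0.00, 0.00) ✓; CN at 40.00° ✓; |CN| = 54.50 ✓; ∠CNU = 79.00° ✓; |NU| = 34.90 ✓; ∠(NU, UR) = 98.00° ✗; |UR| = 14.70 ✓.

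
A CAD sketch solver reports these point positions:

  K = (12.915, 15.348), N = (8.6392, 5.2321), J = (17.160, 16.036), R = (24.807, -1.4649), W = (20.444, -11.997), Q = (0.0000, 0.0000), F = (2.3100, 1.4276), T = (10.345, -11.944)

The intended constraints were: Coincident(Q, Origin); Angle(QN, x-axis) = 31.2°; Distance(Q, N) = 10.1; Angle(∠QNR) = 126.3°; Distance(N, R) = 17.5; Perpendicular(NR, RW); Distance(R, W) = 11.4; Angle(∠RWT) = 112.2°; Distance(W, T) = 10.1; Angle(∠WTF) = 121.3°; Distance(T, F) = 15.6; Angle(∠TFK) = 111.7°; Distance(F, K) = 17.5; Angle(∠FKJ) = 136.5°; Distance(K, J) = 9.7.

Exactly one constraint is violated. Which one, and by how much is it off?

Distance(K, J) = 9.7 — off by 5.40.

Q = (0.00, 0.00) ✓; QN at 31.20° ✓; |QN| = 10.10 ✓; ∠QNR = 126.3° ✓; |NR| = 17.50 ✓; ∠(NR, RW) = 90.00° ✓; |RW| = 11.40 ✓; ∠RWT = 112.2° ✓; |WT| = 10.10 ✓; ∠WTF = 121.3° ✓; |TF| = 15.60 ✓; ∠TFK = 111.7° ✓; |FK| = 17.50 ✓; ∠FKJ = 136.5° ✓; |KJ| = 4.300 ✗.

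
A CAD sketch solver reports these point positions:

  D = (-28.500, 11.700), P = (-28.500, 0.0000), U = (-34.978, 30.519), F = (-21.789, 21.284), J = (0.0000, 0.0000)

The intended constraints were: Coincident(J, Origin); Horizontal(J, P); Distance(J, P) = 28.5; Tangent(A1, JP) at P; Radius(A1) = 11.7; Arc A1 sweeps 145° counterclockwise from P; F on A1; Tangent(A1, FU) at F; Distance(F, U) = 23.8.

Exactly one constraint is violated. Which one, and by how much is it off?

Distance(F, U) = 23.8 — off by 7.70.

J = (0.00, 0.00) ✓; J.y = 0.00, P.y = 0.00 ✓; |JP| = 28.50 ✓; ∠(DP, PJ) = 90.00° ✓; |DP| = 11.70 ✓; bearing(D→F) − bearing(D→P) = 145.0° ✓; |DF| = 11.70 ✓; ∠(DF, FU) = 90.00° ✓; |FU| = 16.10 ✗.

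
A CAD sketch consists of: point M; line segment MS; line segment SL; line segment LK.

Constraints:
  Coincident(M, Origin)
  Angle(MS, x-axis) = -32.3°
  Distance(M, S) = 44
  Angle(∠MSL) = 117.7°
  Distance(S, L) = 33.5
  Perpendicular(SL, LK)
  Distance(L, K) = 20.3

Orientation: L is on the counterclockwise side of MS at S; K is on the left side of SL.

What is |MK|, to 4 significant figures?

57.09

M is at the origin; MS runs at -32.3° with length 44.0, so S = 44.0·(cos -32.3°, sin -32.3°) = (37.19, -23.51). ∠MSL = 117.7°, so SL runs at -32.3° + (180° − 117.7°) = 30.00° from the x-axis; with |SL| = 33.5, L = S + 33.5·(cos 30.00°, sin 30.00°) = (66.20, -6.762). SL is perpendicular to LK; with |LK| = 20.3 on the left of SL, K = L + 20.3·(-0.5000, 0.8660) = (56.05, 10.82). Then |MK| = |K − M| = 57.09.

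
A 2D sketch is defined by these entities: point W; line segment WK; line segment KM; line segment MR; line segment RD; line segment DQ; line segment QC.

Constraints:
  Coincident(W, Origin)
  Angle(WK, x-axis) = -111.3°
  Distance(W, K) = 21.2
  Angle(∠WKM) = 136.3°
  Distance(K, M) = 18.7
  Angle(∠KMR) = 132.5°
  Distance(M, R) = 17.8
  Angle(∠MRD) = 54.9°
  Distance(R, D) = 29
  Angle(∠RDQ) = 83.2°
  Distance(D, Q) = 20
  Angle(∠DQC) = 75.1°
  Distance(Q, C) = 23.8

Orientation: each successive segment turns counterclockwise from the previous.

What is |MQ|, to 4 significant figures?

17.23

W is at the origin; WK runs at -111.3° with length 21.2, so K = (-7.701, -19.75). ∠WKM = 136.3° gives KM at -67.60° from the x-axis; with |KM| = 18.7, M = (-0.5749, -37.04). ∠KMR = 132.5° gives MR at -20.10° from the x-axis; with |MR| = 17.8, R = (16.14, -43.16). ∠MRD = 54.9° gives RD at 105.0° from the x-axis; with |RD| = 29.0, D = (8.635, -15.15). ∠RDQ = 83.2° gives DQ at -158.2° from the x-axis; with |DQ| = 20.0, Q = (-9.935, -22.57). Then |MQ| = |Q − M| = 17.23.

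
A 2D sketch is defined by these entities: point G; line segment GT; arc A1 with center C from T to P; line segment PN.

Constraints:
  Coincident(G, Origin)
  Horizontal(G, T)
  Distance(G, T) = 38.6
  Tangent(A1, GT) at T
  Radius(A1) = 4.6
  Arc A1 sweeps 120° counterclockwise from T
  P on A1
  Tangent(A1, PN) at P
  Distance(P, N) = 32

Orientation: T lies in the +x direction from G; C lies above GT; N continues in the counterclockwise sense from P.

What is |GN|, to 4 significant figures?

43.64

G is at the origin; GT is horizontal with |GT| = 38.6 and T on the +x side, so T = (38.60, 0.000). Since A1 is tangent to GT there, CT ⟂ GT, so C = T + (0, 4.6) = (38.60, 4.600). On A1, T sits at bearing -90° from C; a 120° counterclockwise sweep puts P at bearing 30°, so P = C + 4.6·(cos 30°, sin 30°) = (42.58, 6.900). The tangent condition forces CP to be normal to PN, so PN runs along (−sin 30°, cos 30°); with |PN| = 32.0, N = (26.58, 34.61). Then |GN| = |N − G| = 43.64.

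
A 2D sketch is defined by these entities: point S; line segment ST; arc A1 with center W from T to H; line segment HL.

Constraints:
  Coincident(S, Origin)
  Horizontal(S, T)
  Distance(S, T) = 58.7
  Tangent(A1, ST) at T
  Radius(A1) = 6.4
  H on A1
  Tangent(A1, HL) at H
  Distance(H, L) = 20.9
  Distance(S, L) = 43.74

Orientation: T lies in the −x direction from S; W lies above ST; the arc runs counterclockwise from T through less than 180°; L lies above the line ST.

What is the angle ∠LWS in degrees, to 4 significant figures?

37.38°

Checks: S.y = 0.00, T.y = 0.00 ✓; |WH| = 6.400 ✓; ∠(WH, HL) = 90.00° ✓; |HL| = 20.90 ✓; |SL| = 43.74 ✓.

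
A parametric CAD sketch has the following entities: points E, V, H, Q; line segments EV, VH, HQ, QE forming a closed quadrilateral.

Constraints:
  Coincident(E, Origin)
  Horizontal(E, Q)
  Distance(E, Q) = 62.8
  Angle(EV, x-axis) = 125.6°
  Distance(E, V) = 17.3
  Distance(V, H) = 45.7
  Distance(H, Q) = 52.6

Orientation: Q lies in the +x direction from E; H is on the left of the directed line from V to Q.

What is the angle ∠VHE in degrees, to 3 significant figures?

21.0°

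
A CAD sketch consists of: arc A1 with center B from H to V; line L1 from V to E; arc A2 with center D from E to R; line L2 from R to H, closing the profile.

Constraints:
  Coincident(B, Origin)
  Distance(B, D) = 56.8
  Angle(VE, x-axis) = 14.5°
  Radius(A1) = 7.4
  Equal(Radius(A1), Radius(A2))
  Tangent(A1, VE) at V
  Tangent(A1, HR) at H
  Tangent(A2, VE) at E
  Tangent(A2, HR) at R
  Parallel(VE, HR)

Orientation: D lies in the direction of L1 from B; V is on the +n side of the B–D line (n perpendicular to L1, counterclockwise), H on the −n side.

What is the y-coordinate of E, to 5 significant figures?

21.386

The slot axis is L1's direction at 14.5°, so u = (cos 14.5°, sin 14.5°) = (0.96815, 0.25038) and n = (−sin 14.5°, cos 14.5°) = (-0.25038, 0.96815). B is at the origin and D lies 56.8 along u from B, so D = 56.8·u = (54.991, 14.222). Tangency of A1 to both parallel lines with radius 7.4 puts V and H at B ± 7.4·n: V = (-1.8528, 7.1643), H = (1.8528, -7.1643). Equal radii place E and R the same way about D: E = D + 7.4·n = (53.138, 21.386), R = D − 7.4·n = (56.844, 7.0573). So E.y = 21.386.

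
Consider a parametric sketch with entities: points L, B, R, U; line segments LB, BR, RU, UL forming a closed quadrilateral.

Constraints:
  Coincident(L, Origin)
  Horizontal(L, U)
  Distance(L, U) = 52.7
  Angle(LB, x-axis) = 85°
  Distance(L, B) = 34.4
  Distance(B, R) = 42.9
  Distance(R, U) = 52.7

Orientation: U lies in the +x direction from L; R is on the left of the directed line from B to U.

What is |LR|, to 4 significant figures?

66.71

L is at the origin; L and U share the same y with |LU| = 52.7 and U in +x, so U = (52.7, 0). LB runs at 85.0° with |LB| = 34.4, so B = (2.998, 34.27). R is determined by |BR| = 42.9 and |RU| = 52.7 together: it lies at the intersection of circle(B, 42.9) and circle(U, 52.7). With |BU| = 60.37, the foot of the radical line on BU is 22.43 from B and the perpendicular offset is √(42.9² − 22.43²) = 36.57. Taking the left-of-BU solution: R = (42.22, 51.65).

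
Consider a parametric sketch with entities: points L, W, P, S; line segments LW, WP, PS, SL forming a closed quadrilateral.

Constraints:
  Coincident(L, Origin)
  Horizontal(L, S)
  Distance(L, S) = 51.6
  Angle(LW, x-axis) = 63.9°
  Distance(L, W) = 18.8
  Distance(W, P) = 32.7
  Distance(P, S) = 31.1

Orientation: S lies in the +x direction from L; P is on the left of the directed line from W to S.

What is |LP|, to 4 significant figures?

48.14

Checks: |WP| = 32.70 ✓; |PS| = 31.10 ✓.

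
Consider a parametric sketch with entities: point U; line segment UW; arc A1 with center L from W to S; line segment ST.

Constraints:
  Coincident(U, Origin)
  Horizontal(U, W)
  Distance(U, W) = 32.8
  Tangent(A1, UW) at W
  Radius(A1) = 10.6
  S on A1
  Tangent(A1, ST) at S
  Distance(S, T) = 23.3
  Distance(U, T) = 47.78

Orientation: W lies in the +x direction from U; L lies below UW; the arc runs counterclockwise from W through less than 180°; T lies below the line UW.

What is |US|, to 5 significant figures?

27.050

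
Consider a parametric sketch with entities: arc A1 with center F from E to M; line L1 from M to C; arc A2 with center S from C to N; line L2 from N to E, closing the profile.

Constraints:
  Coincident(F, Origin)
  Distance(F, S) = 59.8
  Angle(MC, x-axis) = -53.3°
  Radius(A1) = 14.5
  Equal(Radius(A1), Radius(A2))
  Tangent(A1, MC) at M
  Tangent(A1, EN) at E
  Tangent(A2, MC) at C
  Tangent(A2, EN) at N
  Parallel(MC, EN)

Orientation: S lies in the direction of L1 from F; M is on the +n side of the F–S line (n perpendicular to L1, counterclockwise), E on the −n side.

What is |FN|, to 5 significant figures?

61.533

Tangency of A1 to both parallel lines with radius 14.5 puts M and E at F ± 14.5·n: M = (11.626, 8.6656), E = (-11.626, -8.6656). Equal radii place C and N the same way about S: C = S + 14.5·n = (47.364, -39.281), N = S − 14.5·n = (24.112, -56.612). Then |FN| = |N − F| = 61.533.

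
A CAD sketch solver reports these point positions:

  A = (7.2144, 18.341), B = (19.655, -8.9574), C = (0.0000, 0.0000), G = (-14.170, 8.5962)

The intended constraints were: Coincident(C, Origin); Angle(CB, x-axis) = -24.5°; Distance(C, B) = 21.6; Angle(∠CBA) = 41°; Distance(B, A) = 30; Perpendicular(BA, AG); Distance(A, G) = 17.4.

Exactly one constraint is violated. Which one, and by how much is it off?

Distance(A, G) = 17.4 — off by 6.10.

C = (0.00, 0.00) ✓; CB at -24.50° ✓; |CB| = 21.60 ✓; ∠CBA = 41.00° ✓; |BA| = 30.00 ✓; ∠(BA, AG) = 90.00° ✓; |AG| = 23.50 ✗.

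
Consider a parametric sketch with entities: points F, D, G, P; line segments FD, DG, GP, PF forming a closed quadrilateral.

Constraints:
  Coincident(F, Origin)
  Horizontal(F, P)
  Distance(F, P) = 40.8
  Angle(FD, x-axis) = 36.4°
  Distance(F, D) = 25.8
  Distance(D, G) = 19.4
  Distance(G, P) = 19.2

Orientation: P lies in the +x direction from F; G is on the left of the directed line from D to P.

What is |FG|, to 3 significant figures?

44.2

F is at the origin; F and P share the same y with |FP| = 40.8 and P in +x, so P = (40.8, 0). FD runs at 36.4° with |FD| = 25.8, so D = (20.8, 15.3). G is determined by |DG| = 19.4 and |GP| = 19.2 together: it lies at the intersection of circle(D, 19.4) and circle(P, 19.2). With |DP| = 25.2, the foot of the radical line on DP is 12.8 from D and the perpendicular offset is √(19.4² − 12.8²) = 14.6. Taking the left-of-DP solution: G = (39.8, 19.2).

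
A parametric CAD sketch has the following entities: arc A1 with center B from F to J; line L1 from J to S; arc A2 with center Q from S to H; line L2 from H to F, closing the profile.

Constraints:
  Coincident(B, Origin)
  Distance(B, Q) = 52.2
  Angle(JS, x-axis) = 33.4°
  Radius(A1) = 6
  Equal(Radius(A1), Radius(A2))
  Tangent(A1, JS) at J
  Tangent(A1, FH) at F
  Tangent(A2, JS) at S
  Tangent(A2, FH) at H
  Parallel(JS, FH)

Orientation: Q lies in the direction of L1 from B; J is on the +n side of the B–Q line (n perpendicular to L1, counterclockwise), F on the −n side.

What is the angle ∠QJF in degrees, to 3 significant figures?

83.4°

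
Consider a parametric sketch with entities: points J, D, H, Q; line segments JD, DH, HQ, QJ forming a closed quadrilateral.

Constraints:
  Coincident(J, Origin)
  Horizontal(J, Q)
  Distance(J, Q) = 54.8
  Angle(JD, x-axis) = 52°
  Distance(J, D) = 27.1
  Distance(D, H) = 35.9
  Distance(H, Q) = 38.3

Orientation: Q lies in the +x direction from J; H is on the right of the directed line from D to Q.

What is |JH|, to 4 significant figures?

24.13

Checks: J.y = 0.00, Q.y = 0.00 ✓; |DH| = 35.90 ✓; |HQ| = 38.30 ✓.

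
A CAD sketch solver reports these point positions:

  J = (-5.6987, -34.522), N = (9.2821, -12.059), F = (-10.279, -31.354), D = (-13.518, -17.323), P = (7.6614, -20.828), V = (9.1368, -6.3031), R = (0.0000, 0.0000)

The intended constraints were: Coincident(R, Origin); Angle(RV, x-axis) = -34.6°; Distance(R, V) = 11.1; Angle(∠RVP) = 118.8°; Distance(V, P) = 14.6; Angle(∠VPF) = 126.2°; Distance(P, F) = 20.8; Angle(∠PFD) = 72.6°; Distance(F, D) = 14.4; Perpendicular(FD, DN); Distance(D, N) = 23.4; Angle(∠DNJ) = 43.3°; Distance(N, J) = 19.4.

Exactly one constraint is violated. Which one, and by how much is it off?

Distance(N, J) = 19.4 — off by 7.60.

R = (0.00, 0.00) ✓; RV at -34.60° ✓; |RV| = 11.10 ✓; ∠RVP = 118.8° ✓; |VP| = 14.60 ✓; ∠VPF = 126.2° ✓; |PF| = 20.80 ✓; ∠PFD = 72.60° ✓; |FD| = 14.40 ✓; ∠(FD, DN) = 90.00° ✓; |DN| = 23.40 ✓; ∠DNJ = 43.30° ✓; |NJ| = 27.00 ✗.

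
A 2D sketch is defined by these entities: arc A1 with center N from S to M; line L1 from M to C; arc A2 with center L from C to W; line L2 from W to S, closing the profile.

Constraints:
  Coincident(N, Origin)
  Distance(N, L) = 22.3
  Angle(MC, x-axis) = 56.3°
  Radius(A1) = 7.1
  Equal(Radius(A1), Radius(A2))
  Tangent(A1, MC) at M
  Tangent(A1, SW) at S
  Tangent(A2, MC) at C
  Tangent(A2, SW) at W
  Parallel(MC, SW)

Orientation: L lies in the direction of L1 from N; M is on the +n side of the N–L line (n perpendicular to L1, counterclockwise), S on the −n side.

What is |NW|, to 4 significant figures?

23.40

Tangency of A1 to both parallel lines with radius 7.1 puts M and S at N ± 7.1·n: M = (-5.907, 3.939), S = (5.907, -3.939). Equal radii place C and W the same way about L: C = L + 7.1·n = (6.466, 22.49), W = L − 7.1·n = (18.28, 14.61). Then |NW| = |W − N| = 23.40.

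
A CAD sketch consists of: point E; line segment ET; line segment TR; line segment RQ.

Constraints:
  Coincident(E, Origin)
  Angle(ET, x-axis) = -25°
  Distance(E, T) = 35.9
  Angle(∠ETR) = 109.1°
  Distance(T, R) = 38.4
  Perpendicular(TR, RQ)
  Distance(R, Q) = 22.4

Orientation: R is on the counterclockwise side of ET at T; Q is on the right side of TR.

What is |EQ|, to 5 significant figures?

75.413

E is at the origin; ET runs at -25.0° with length 35.9, so T = 35.9·(cos -25.0°, sin -25.0°) = (32.536, -15.172). ∠ETR = 109.1°, so TR runs at -25.0° + (180° − 109.1°) = 45.900° from the x-axis; with |TR| = 38.4, R = T + 38.4·(cos 45.900°, sin 45.900°) = (59.260, 12.404). TR ⟂ RQ; with |RQ| = 22.4 on the right of TR, Q = R + 22.4·(0.71813, -0.69591) = (75.346, -3.1844). Then |EQ| = |Q − E| = 75.413.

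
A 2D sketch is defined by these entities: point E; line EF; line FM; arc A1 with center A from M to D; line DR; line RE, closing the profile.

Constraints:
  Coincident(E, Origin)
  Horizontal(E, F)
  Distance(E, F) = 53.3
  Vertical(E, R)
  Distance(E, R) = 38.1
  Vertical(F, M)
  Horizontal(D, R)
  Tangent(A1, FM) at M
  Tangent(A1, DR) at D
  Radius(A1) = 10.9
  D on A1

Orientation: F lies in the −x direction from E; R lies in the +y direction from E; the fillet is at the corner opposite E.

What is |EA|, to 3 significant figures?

50.4

E is at the origin; E and F share the same y with |EF| = 53.3 and F on the −x side, so F = (-53.3, 0.00). E and R share the same x with |ER| = 38.1 and R on the +y side, so R = (0.00, 38.1). The virtual corner opposite E is at (-53.3, 38.1). Since A1 is tangent to FM there, AM ⟂ FM and since A1 is tangent to DR there, AD ⟂ DR, with radius 10.9, so the center A sits 10.9 in from both sides at A = (-42.4, 27.2). Then |EA| = |A − E| = 50.4.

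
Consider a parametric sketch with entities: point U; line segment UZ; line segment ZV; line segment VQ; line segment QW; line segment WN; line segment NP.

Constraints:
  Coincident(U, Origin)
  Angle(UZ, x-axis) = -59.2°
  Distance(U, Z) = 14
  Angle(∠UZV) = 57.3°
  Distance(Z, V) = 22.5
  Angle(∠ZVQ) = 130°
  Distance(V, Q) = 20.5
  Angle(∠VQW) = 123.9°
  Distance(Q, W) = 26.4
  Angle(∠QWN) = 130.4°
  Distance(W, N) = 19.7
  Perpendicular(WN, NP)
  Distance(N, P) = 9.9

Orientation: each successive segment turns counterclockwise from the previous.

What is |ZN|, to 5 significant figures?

50.263

U is at the origin; UZ runs at -59.2° with length 14.0, so Z = (7.1686, -12.025). ∠UZV = 57.3° gives ZV at 63.500° from the x-axis; with |ZV| = 22.5, V = (17.208, 8.1106). ∠ZVQ = 130.0° gives VQ at 113.50° from the x-axis; with |VQ| = 20.5, Q = (9.0337, 26.910). ∠VQW = 123.9° gives QW at 169.60° from the x-axis; with |QW| = 26.4, W = (-16.933, 31.676). ∠QWN = 130.4° gives WN at -140.80° from the x-axis; with |WN| = 19.7, N = (-32.199, 19.225). Then |ZN| = |N − Z| = 50.263.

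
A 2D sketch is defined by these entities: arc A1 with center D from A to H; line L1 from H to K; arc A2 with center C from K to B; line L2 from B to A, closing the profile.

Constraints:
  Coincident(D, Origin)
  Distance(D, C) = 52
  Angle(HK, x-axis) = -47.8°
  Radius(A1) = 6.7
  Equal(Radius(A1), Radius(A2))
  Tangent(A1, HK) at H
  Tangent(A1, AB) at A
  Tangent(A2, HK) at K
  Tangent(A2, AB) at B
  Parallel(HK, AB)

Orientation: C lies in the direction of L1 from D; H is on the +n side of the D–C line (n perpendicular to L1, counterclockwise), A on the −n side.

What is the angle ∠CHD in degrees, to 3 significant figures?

82.7°

The slot axis is L1's direction at -47.8°, so u = (cos -47.8°, sin -47.8°) = (0.672, -0.741) and n = (−sin -47.8°, cos -47.8°) = (0.741, 0.672). D is at the origin and C lies 52.0 along u from D, so C = 52.0·u = (34.9, -38.5). Tangency of A1 to both parallel lines with radius 6.7 puts H and A at D ± 6.7·n: H = (4.96, 4.50), A = (-4.96, -4.50). Then cos ∠CHD = HC·HD / (|HC||HD|), giving 82.7°.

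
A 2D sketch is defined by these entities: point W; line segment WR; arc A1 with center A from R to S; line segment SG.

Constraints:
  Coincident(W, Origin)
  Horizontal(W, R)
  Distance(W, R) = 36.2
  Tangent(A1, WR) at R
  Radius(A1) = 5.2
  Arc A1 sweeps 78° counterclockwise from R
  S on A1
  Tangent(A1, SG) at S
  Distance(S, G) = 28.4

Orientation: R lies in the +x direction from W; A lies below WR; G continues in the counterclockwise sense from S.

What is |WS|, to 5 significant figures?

31.385

W is at the origin; W and R share the same y with |WR| = 36.2 and R on the +x side, so R = (36.200, 0.0000). The tangent condition forces AR to be normal to WR, so A = R + (0, -5.2) = (36.200, -5.2000). On A1, R sits at bearing 90° from A; a 78° counterclockwise sweep puts S at bearing 168°, so S = A + 5.2·(cos 168°, sin 168°) = (31.114, -4.1189). Then |WS| = |S − W| = 31.385.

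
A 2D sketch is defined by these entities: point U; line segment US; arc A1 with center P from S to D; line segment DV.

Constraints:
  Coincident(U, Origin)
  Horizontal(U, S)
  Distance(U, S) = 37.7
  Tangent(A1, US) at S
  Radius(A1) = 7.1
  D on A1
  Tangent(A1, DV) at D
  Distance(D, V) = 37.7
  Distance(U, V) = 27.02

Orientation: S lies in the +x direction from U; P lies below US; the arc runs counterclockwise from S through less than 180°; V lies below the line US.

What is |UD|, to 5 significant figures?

33.067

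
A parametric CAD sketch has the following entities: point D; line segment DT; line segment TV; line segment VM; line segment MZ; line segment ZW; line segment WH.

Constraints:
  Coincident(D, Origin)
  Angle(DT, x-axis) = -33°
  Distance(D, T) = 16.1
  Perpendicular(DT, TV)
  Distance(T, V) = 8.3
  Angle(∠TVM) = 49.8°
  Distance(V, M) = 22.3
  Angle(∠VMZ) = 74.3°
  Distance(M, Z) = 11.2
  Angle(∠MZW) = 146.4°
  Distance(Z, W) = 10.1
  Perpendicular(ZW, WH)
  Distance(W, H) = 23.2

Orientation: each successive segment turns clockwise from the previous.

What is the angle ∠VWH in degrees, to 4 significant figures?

6.934°

D is at the origin; DT runs at -33.0° with length 16.1, so T = (13.50, -8.769). The perpendicularity gives TV at right angles to DT, so TV runs at -123.0°; with |TV| = 8.3, V = (8.982, -15.73). ∠TVM = 49.8° gives VM at 106.8° from the x-axis; with |VM| = 22.3, M = (2.537, 5.619). ∠VMZ = 74.3° gives MZ at 1.100° from the x-axis; with |MZ| = 11.2, Z = (13.73, 5.834). ∠MZW = 146.4° gives ZW at -32.50° from the x-axis; with |ZW| = 10.1, W = (22.25, 0.4069). The perpendicularity gives WH at right angles to ZW, so WH runs at -122.5°; with |WH| = 23.2, H = (9.788, -19.16). Then cos ∠VWH = WV·WH / (|WV||WH|), giving 6.934°.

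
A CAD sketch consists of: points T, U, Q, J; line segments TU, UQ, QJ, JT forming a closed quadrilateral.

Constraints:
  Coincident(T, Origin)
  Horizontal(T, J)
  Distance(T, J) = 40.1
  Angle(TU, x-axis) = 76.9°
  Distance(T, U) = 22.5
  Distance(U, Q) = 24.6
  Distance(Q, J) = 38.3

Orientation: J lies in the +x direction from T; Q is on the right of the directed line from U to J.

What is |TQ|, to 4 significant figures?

3.107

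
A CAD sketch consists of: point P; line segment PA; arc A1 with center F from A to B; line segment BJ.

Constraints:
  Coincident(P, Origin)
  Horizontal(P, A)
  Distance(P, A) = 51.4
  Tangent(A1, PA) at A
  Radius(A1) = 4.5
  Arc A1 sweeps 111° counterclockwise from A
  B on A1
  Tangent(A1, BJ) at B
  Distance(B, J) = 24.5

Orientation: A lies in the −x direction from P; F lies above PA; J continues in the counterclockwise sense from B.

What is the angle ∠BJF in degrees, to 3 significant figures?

10.4°

P is at the origin; P and A share the same y with |PA| = 51.4 and A on the −x side, so A = (-51.4, 0.00). Since A1 is tangent to PA there, FA ⟂ PA, so F = A + (0, 4.5) = (-51.4, 4.50). On A1, A sits at bearing -90° from F; a 111° counterclockwise sweep puts B at bearing 21°, so B = F + 4.5·(cos 21°, sin 21°) = (-47.2, 6.11). Tangency of A1 to BJ means the radius FB is perpendicular to BJ, so BJ runs along (−sin 21°, cos 21°); with |BJ| = 24.5, J = (-56.0, 29.0). Then cos ∠BJF = JB·JF / (|JB||JF|), giving 10.4°.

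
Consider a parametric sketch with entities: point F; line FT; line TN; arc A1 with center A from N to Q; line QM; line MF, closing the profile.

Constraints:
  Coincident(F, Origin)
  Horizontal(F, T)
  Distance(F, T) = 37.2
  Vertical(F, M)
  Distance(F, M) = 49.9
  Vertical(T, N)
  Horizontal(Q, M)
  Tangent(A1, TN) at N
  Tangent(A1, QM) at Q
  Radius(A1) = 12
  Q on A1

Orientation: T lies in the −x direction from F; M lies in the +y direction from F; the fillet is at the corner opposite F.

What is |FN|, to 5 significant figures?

53.106

The virtual corner opposite F is at (-37.200, 49.900). Since A1 is tangent to TN there, AN ⟂ TN and since A1 is tangent to QM there, AQ ⟂ QM, with radius 12.0, so the center A sits 12.0 in from both sides at A = (-25.200, 37.900). That places the tangent points at N = (-37.200, 37.900) on TN and Q = (-25.200, 49.900) on QM. Then |FN| = |N − F| = 53.106.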